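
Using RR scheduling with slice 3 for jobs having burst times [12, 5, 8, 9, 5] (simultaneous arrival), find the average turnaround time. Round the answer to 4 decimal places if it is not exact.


Time quantum = 3
Execution trace:
  J1 runs 3 units, time = 3
  J2 runs 3 units, time = 6
  J3 runs 3 units, time = 9
  J4 runs 3 units, time = 12
  J5 runs 3 units, time = 15
  J1 runs 3 units, time = 18
  J2 runs 2 units, time = 20
  J3 runs 3 units, time = 23
  J4 runs 3 units, time = 26
  J5 runs 2 units, time = 28
  J1 runs 3 units, time = 31
  J3 runs 2 units, time = 33
  J4 runs 3 units, time = 36
  J1 runs 3 units, time = 39
Finish times: [39, 20, 33, 36, 28]
Average turnaround = 156/5 = 31.2

31.2


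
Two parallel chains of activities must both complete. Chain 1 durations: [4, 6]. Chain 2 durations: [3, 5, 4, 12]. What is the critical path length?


Path A total = 4 + 6 = 10
Path B total = 3 + 5 + 4 + 12 = 24
Critical path = longest path = max(10, 24) = 24

24


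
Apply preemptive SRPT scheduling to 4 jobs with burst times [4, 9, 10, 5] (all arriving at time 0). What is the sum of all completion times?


Since all jobs arrive at t=0, SRPT equals SPT ordering.
SPT order: [4, 5, 9, 10]
Completion times:
  Job 1: p=4, C=4
  Job 2: p=5, C=9
  Job 3: p=9, C=18
  Job 4: p=10, C=28
Total completion time = 4 + 9 + 18 + 28 = 59

59


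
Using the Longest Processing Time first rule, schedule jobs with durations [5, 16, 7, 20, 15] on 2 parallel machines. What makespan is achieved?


Sort jobs in decreasing order (LPT): [20, 16, 15, 7, 5]
Assign each job to the least loaded machine:
  Machine 1: jobs [20, 7, 5], load = 32
  Machine 2: jobs [16, 15], load = 31
Makespan = max load = 32

32


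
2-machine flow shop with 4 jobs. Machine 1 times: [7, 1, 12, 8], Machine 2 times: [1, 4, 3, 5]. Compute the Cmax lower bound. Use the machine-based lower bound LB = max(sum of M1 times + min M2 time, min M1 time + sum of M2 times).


LB1 = sum(M1 times) + min(M2 times) = 28 + 1 = 29
LB2 = min(M1 times) + sum(M2 times) = 1 + 13 = 14
Lower bound = max(LB1, LB2) = max(29, 14) = 29

29


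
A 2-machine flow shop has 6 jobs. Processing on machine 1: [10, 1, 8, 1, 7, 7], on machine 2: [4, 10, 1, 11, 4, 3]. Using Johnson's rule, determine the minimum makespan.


Apply Johnson's rule:
  Group 1 (a <= b): [(2, 1, 10), (4, 1, 11)]
  Group 2 (a > b): [(1, 10, 4), (5, 7, 4), (6, 7, 3), (3, 8, 1)]
Optimal job order: [2, 4, 1, 5, 6, 3]
Schedule:
  Job 2: M1 done at 1, M2 done at 11
  Job 4: M1 done at 2, M2 done at 22
  Job 1: M1 done at 12, M2 done at 26
  Job 5: M1 done at 19, M2 done at 30
  Job 6: M1 done at 26, M2 done at 33
  Job 3: M1 done at 34, M2 done at 35
Makespan = 35

35


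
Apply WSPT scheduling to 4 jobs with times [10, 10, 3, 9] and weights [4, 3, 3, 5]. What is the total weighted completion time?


Compute p/w ratios and sort ascending (WSPT): [(3, 3), (9, 5), (10, 4), (10, 3)]
Compute weighted completion times:
  Job (p=3,w=3): C=3, w*C=3*3=9
  Job (p=9,w=5): C=12, w*C=5*12=60
  Job (p=10,w=4): C=22, w*C=4*22=88
  Job (p=10,w=3): C=32, w*C=3*32=96
Total weighted completion time = 253

253


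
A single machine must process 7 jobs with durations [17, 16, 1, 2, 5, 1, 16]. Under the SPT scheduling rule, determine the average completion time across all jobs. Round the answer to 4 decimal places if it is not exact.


Sort jobs by processing time (SPT order): [1, 1, 2, 5, 16, 16, 17]
Compute completion times sequentially:
  Job 1: processing = 1, completes at 1
  Job 2: processing = 1, completes at 2
  Job 3: processing = 2, completes at 4
  Job 4: processing = 5, completes at 9
  Job 5: processing = 16, completes at 25
  Job 6: processing = 16, completes at 41
  Job 7: processing = 17, completes at 58
Sum of completion times = 140
Average completion time = 140/7 = 20.0

20.0


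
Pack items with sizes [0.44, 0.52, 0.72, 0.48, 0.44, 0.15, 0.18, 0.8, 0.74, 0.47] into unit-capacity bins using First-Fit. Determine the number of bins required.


Place items sequentially using First-Fit:
  Item 0.44 -> new Bin 1
  Item 0.52 -> Bin 1 (now 0.96)
  Item 0.72 -> new Bin 2
  Item 0.48 -> new Bin 3
  Item 0.44 -> Bin 3 (now 0.92)
  Item 0.15 -> Bin 2 (now 0.87)
  Item 0.18 -> new Bin 4
  Item 0.8 -> Bin 4 (now 0.98)
  Item 0.74 -> new Bin 5
  Item 0.47 -> new Bin 6
Total bins used = 6

6


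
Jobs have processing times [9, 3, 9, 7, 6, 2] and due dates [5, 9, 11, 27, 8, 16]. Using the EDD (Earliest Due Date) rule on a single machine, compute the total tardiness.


Sort by due date (EDD order): [(9, 5), (6, 8), (3, 9), (9, 11), (2, 16), (7, 27)]
Compute completion times and tardiness:
  Job 1: p=9, d=5, C=9, tardiness=max(0,9-5)=4
  Job 2: p=6, d=8, C=15, tardiness=max(0,15-8)=7
  Job 3: p=3, d=9, C=18, tardiness=max(0,18-9)=9
  Job 4: p=9, d=11, C=27, tardiness=max(0,27-11)=16
  Job 5: p=2, d=16, C=29, tardiness=max(0,29-16)=13
  Job 6: p=7, d=27, C=36, tardiness=max(0,36-27)=9
Total tardiness = 58

58


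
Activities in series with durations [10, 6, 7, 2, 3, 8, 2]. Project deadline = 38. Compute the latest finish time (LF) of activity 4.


LF(activity 4) = deadline - sum of successor durations
Successors: activities 5 through 7 with durations [3, 8, 2]
Sum of successor durations = 13
LF = 38 - 13 = 25

25


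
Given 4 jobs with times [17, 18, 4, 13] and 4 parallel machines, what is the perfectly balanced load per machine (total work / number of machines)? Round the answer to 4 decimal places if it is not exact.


Total processing time = 17 + 18 + 4 + 13 = 52
Number of machines = 4
Ideal balanced load = 52 / 4 = 13.0

13.0


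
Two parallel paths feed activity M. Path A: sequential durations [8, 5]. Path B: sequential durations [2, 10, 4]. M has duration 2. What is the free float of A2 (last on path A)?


ES(A2) = sum of predecessors on chain A = 8
EF(A2) = ES + duration = 8 + 5 = 13
Successor of A2 is M. ES(M) = max(sum(A), sum(B)) = max(13, 16) = 16
Free float = ES(successor) - EF(current) = 16 - 13 = 3

3


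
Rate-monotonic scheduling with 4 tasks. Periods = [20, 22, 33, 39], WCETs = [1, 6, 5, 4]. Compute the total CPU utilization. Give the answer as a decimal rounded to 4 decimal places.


Compute individual utilizations (exact fractions):
  Task 1: C/T = 1/20 (approx. 0.05)
  Task 2: C/T = 6/22 = 3/11 (approx. 0.2727)
  Task 3: C/T = 5/33 (approx. 0.1515)
  Task 4: C/T = 4/39 (approx. 0.1026)
Total utilization U = 1/20 + 3/11 + 5/33 + 4/39 = 4949/8580
Rounded to 4 decimal places: U = 0.5768
RM (Liu & Layland) bound for 4 tasks = 0.756828; compare with U = 4949/8580 (approx. 0.576807)
U <= bound, so schedulable by RM sufficient condition.

0.5768


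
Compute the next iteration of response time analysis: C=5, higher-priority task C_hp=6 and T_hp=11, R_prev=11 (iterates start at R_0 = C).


R_next = C + ceil(R_prev / T_hp) * C_hp
ceil(11 / 11) = ceil(1.0) = 1
Interference = 1 * 6 = 6
R_next = 5 + 6 = 11
R_next = R_prev, so the iteration has converged (response time = 11).

11


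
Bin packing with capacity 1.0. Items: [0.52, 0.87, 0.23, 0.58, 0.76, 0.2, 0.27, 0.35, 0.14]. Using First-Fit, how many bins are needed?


Place items sequentially using First-Fit:
  Item 0.52 -> new Bin 1
  Item 0.87 -> new Bin 2
  Item 0.23 -> Bin 1 (now 0.75)
  Item 0.58 -> new Bin 3
  Item 0.76 -> new Bin 4
  Item 0.2 -> Bin 1 (now 0.95)
  Item 0.27 -> Bin 3 (now 0.85)
  Item 0.35 -> new Bin 5
  Item 0.14 -> Bin 3 (now 0.99)
Total bins used = 5

5


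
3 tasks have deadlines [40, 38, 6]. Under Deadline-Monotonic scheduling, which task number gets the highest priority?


Sort tasks by relative deadline (ascending):
  Task 3: deadline = 6
  Task 2: deadline = 38
  Task 1: deadline = 40
Priority order (highest first): [3, 2, 1]
Highest priority task = 3

3


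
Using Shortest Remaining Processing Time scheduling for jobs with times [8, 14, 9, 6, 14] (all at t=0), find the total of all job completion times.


Since all jobs arrive at t=0, SRPT equals SPT ordering.
SPT order: [6, 8, 9, 14, 14]
Completion times:
  Job 1: p=6, C=6
  Job 2: p=8, C=14
  Job 3: p=9, C=23
  Job 4: p=14, C=37
  Job 5: p=14, C=51
Total completion time = 6 + 14 + 23 + 37 + 51 = 131

131


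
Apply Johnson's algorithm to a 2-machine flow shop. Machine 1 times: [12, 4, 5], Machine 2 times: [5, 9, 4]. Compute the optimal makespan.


Apply Johnson's rule:
  Group 1 (a <= b): [(2, 4, 9)]
  Group 2 (a > b): [(1, 12, 5), (3, 5, 4)]
Optimal job order: [2, 1, 3]
Schedule:
  Job 2: M1 done at 4, M2 done at 13
  Job 1: M1 done at 16, M2 done at 21
  Job 3: M1 done at 21, M2 done at 25
Makespan = 25

25


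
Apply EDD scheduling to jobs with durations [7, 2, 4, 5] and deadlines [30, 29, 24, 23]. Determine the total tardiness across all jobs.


Sort by due date (EDD order): [(5, 23), (4, 24), (2, 29), (7, 30)]
Compute completion times and tardiness:
  Job 1: p=5, d=23, C=5, tardiness=max(0,5-23)=0
  Job 2: p=4, d=24, C=9, tardiness=max(0,9-24)=0
  Job 3: p=2, d=29, C=11, tardiness=max(0,11-29)=0
  Job 4: p=7, d=30, C=18, tardiness=max(0,18-30)=0
Total tardiness = 0

0


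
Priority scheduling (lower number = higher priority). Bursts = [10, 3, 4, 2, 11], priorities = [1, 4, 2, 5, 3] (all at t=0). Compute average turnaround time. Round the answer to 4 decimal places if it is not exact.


Sort by priority (ascending = highest first):
Order: [(1, 10), (2, 4), (3, 11), (4, 3), (5, 2)]
Completion times:
  Priority 1, burst=10, C=10
  Priority 2, burst=4, C=14
  Priority 3, burst=11, C=25
  Priority 4, burst=3, C=28
  Priority 5, burst=2, C=30
Average turnaround = 107/5 = 21.4

21.4


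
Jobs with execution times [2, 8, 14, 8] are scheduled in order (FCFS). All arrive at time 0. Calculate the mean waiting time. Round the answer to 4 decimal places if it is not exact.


FCFS order (as given): [2, 8, 14, 8]
Waiting times:
  Job 1: wait = 0
  Job 2: wait = 2
  Job 3: wait = 10
  Job 4: wait = 24
Sum of waiting times = 36
Average waiting time = 36/4 = 9.0

9.0


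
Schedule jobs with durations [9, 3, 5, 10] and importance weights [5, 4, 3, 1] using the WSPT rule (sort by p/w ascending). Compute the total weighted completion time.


Compute p/w ratios and sort ascending (WSPT): [(3, 4), (5, 3), (9, 5), (10, 1)]
Compute weighted completion times:
  Job (p=3,w=4): C=3, w*C=4*3=12
  Job (p=5,w=3): C=8, w*C=3*8=24
  Job (p=9,w=5): C=17, w*C=5*17=85
  Job (p=10,w=1): C=27, w*C=1*27=27
Total weighted completion time = 148

148


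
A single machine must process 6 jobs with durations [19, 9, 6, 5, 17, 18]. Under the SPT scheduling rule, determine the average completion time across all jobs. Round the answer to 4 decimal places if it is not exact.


Sort jobs by processing time (SPT order): [5, 6, 9, 17, 18, 19]
Compute completion times sequentially:
  Job 1: processing = 5, completes at 5
  Job 2: processing = 6, completes at 11
  Job 3: processing = 9, completes at 20
  Job 4: processing = 17, completes at 37
  Job 5: processing = 18, completes at 55
  Job 6: processing = 19, completes at 74
Sum of completion times = 202
Average completion time = 202/6 = 33.6667

33.6667


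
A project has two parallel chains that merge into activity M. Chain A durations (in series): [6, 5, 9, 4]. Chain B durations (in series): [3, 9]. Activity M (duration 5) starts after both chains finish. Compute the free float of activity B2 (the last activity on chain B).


ES(B2) = sum of predecessors on chain B = 3
EF(B2) = ES + duration = 3 + 9 = 12
Successor of B2 is M. ES(M) = max(sum(A), sum(B)) = max(24, 12) = 24
Free float = ES(successor) - EF(current) = 24 - 12 = 12

12


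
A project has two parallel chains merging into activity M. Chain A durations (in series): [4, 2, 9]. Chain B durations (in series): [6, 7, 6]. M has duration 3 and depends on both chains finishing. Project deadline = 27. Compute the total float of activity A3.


Forward pass: ES(A3) = sum of predecessors on chain A = 6
EF = ES + duration = 6 + 9 = 15
Backward pass: LF(M) = deadline = 27; LS(M) = 27 - 3 = 24
LF(A3) = LS(M) - sum(successors on chain A) = 24 - 0 = 24
LS = LF - duration = 24 - 9 = 15
Total float = LS - ES = 15 - 6 = 9

9


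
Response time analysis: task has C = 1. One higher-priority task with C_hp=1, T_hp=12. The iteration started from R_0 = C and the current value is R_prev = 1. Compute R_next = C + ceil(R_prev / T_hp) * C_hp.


R_next = C + ceil(R_prev / T_hp) * C_hp
ceil(1 / 12) = ceil(0.0833) = 1
Interference = 1 * 1 = 1
R_next = 1 + 1 = 2

2


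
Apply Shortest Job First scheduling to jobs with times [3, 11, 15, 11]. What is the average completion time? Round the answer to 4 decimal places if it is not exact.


SJF order (ascending): [3, 11, 11, 15]
Completion times:
  Job 1: burst=3, C=3
  Job 2: burst=11, C=14
  Job 3: burst=11, C=25
  Job 4: burst=15, C=40
Average completion = 82/4 = 20.5

20.5


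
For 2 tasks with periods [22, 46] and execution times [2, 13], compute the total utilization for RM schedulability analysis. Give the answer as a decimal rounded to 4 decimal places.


Compute individual utilizations (exact fractions):
  Task 1: C/T = 2/22 = 1/11 (approx. 0.0909)
  Task 2: C/T = 13/46 (approx. 0.2826)
Total utilization U = 1/11 + 13/46 = 189/506
Rounded to 4 decimal places: U = 0.3735
RM (Liu & Layland) bound for 2 tasks = 0.828427; compare with U = 189/506 (approx. 0.373518)
U <= bound, so schedulable by RM sufficient condition.

0.3735


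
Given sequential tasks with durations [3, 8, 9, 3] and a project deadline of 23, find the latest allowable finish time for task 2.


LF(activity 2) = deadline - sum of successor durations
Successors: activities 3 through 4 with durations [9, 3]
Sum of successor durations = 12
LF = 23 - 12 = 11

11


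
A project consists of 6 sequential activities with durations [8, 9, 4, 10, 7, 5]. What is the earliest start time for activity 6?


Activity 6 starts after activities 1 through 5 complete.
Predecessor durations: [8, 9, 4, 10, 7]
ES = 8 + 9 + 4 + 10 + 7 = 38

38


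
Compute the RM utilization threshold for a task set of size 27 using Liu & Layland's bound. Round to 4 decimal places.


Compute 2^(1/27) = 1.0260044847
Subtract 1: 1.0260044847 - 1 = 0.0260044847
Multiply by n: 27 * 0.0260044847 = 0.7021210869
Round to 4 dp: 0.7021

0.7021


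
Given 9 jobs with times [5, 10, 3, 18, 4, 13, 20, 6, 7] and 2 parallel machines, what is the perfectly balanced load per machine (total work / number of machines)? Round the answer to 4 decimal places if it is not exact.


Total processing time = 5 + 10 + 3 + 18 + 4 + 13 + 20 + 6 + 7 = 86
Number of machines = 2
Ideal balanced load = 86 / 2 = 43.0

43.0


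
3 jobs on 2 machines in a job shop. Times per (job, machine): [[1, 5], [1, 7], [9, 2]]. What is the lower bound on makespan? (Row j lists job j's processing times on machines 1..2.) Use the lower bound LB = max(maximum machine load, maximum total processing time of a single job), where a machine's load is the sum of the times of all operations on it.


Machine loads:
  Machine 1: 1 + 1 + 9 = 11
  Machine 2: 5 + 7 + 2 = 14
Max machine load = 14
Job totals:
  Job 1: 6
  Job 2: 8
  Job 3: 11
Max job total = 11
Lower bound = max(14, 11) = 14

14


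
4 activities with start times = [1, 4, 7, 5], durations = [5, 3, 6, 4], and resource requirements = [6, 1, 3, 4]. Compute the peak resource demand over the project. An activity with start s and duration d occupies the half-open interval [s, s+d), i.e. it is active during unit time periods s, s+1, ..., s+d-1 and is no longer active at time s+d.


Each activity i is active on [start_i, start_i + duration_i).
Compute total resource usage per time slot:
  t=0: active resources = [], total = 0
  t=1: active resources = [6], total = 6
  t=2: active resources = [6], total = 6
  t=3: active resources = [6], total = 6
  t=4: active resources = [6, 1], total = 7
  t=5: active resources = [6, 1, 4], total = 11
  t=6: active resources = [1, 4], total = 5
  t=7: active resources = [3, 4], total = 7
  t=8: active resources = [3, 4], total = 7
  t=9: active resources = [3], total = 3
  t=10: active resources = [3], total = 3
  t=11: active resources = [3], total = 3
  t=12: active resources = [3], total = 3
Peak resource demand = 11

11


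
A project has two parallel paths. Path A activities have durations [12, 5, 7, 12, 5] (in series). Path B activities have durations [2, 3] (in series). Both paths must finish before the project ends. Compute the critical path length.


Path A total = 12 + 5 + 7 + 12 + 5 = 41
Path B total = 2 + 3 = 5
Critical path = longest path = max(41, 5) = 41

41


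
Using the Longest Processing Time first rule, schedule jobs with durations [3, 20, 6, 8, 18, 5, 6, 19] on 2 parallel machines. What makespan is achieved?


Sort jobs in decreasing order (LPT): [20, 19, 18, 8, 6, 6, 5, 3]
Assign each job to the least loaded machine:
  Machine 1: jobs [20, 8, 6, 6, 3], load = 43
  Machine 2: jobs [19, 18, 5], load = 42
Makespan = max load = 43

43


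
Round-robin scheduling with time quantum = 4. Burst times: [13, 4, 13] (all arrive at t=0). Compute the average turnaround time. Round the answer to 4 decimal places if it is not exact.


Time quantum = 4
Execution trace:
  J1 runs 4 units, time = 4
  J2 runs 4 units, time = 8
  J3 runs 4 units, time = 12
  J1 runs 4 units, time = 16
  J3 runs 4 units, time = 20
  J1 runs 4 units, time = 24
  J3 runs 4 units, time = 28
  J1 runs 1 units, time = 29
  J3 runs 1 units, time = 30
Finish times: [29, 8, 30]
Average turnaround = 67/3 = 22.3333

22.3333


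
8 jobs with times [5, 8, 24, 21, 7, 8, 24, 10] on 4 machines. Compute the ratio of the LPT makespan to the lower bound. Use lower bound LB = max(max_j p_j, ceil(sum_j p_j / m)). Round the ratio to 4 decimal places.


LPT order: [24, 24, 21, 10, 8, 8, 7, 5]
Machine loads after assignment: [29, 24, 28, 26]
LPT makespan = 29
Lower bound = max(max_job, ceil(total/4)) = max(24, 27) = 27
Ratio = 29 / 27 = 1.0741

1.0741


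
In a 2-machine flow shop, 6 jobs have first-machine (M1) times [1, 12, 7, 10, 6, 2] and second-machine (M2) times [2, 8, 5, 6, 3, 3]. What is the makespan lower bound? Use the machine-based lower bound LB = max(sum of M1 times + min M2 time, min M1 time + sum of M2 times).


LB1 = sum(M1 times) + min(M2 times) = 38 + 2 = 40
LB2 = min(M1 times) + sum(M2 times) = 1 + 27 = 28
Lower bound = max(LB1, LB2) = max(40, 28) = 40

40


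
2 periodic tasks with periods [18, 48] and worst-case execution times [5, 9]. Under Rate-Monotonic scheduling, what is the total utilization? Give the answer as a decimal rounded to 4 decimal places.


Compute individual utilizations (exact fractions):
  Task 1: C/T = 5/18 (approx. 0.2778)
  Task 2: C/T = 9/48 = 3/16 (approx. 0.1875)
Total utilization U = 5/18 + 3/16 = 67/144
Rounded to 4 decimal places: U = 0.4653
RM (Liu & Layland) bound for 2 tasks = 0.828427; compare with U = 67/144 (approx. 0.465278)
U <= bound, so schedulable by RM sufficient condition.

0.4653


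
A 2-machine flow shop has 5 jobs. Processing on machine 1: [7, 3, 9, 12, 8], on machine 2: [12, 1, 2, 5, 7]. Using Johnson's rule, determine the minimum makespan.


Apply Johnson's rule:
  Group 1 (a <= b): [(1, 7, 12)]
  Group 2 (a > b): [(5, 8, 7), (4, 12, 5), (3, 9, 2), (2, 3, 1)]
Optimal job order: [1, 5, 4, 3, 2]
Schedule:
  Job 1: M1 done at 7, M2 done at 19
  Job 5: M1 done at 15, M2 done at 26
  Job 4: M1 done at 27, M2 done at 32
  Job 3: M1 done at 36, M2 done at 38
  Job 2: M1 done at 39, M2 done at 40
Makespan = 40

40


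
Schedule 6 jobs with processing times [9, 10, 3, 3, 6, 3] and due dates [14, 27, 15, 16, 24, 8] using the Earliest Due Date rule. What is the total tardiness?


Sort by due date (EDD order): [(3, 8), (9, 14), (3, 15), (3, 16), (6, 24), (10, 27)]
Compute completion times and tardiness:
  Job 1: p=3, d=8, C=3, tardiness=max(0,3-8)=0
  Job 2: p=9, d=14, C=12, tardiness=max(0,12-14)=0
  Job 3: p=3, d=15, C=15, tardiness=max(0,15-15)=0
  Job 4: p=3, d=16, C=18, tardiness=max(0,18-16)=2
  Job 5: p=6, d=24, C=24, tardiness=max(0,24-24)=0
  Job 6: p=10, d=27, C=34, tardiness=max(0,34-27)=7
Total tardiness = 9

9


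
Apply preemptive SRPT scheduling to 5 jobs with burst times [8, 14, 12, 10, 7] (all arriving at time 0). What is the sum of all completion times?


Since all jobs arrive at t=0, SRPT equals SPT ordering.
SPT order: [7, 8, 10, 12, 14]
Completion times:
  Job 1: p=7, C=7
  Job 2: p=8, C=15
  Job 3: p=10, C=25
  Job 4: p=12, C=37
  Job 5: p=14, C=51
Total completion time = 7 + 15 + 25 + 37 + 51 = 135

135


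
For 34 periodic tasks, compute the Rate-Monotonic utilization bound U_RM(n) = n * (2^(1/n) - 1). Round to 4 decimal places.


Compute 2^(1/34) = 1.0205959096
Subtract 1: 1.0205959096 - 1 = 0.0205959096
Multiply by n: 34 * 0.0205959096 = 0.7002609264
Round to 4 dp: 0.7003

0.7003


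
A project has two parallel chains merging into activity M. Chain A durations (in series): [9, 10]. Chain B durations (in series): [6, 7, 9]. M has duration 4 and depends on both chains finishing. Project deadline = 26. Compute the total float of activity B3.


Forward pass: ES(B3) = sum of predecessors on chain B = 13
EF = ES + duration = 13 + 9 = 22
Backward pass: LF(M) = deadline = 26; LS(M) = 26 - 4 = 22
LF(B3) = LS(M) - sum(successors on chain B) = 22 - 0 = 22
LS = LF - duration = 22 - 9 = 13
Total float = LS - ES = 13 - 13 = 0

0


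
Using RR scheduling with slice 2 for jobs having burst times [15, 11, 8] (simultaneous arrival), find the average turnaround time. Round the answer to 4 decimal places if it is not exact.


Time quantum = 2
Execution trace:
  J1 runs 2 units, time = 2
  J2 runs 2 units, time = 4
  J3 runs 2 units, time = 6
  J1 runs 2 units, time = 8
  J2 runs 2 units, time = 10
  J3 runs 2 units, time = 12
  J1 runs 2 units, time = 14
  J2 runs 2 units, time = 16
  J3 runs 2 units, time = 18
  J1 runs 2 units, time = 20
  J2 runs 2 units, time = 22
  J3 runs 2 units, time = 24
  J1 runs 2 units, time = 26
  J2 runs 2 units, time = 28
  J1 runs 2 units, time = 30
  J2 runs 1 units, time = 31
  J1 runs 2 units, time = 33
  J1 runs 1 units, time = 34
Finish times: [34, 31, 24]
Average turnaround = 89/3 = 29.6667

29.6667


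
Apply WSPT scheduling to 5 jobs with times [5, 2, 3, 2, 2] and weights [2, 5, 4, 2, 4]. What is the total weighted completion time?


Compute p/w ratios and sort ascending (WSPT): [(2, 5), (2, 4), (3, 4), (2, 2), (5, 2)]
Compute weighted completion times:
  Job (p=2,w=5): C=2, w*C=5*2=10
  Job (p=2,w=4): C=4, w*C=4*4=16
  Job (p=3,w=4): C=7, w*C=4*7=28
  Job (p=2,w=2): C=9, w*C=2*9=18
  Job (p=5,w=2): C=14, w*C=2*14=28
Total weighted completion time = 100

100


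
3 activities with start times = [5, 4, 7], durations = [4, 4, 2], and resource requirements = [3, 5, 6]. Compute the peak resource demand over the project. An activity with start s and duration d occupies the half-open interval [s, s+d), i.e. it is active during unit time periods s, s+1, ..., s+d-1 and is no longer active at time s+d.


Each activity i is active on [start_i, start_i + duration_i).
Compute total resource usage per time slot:
  t=0: active resources = [], total = 0
  t=1: active resources = [], total = 0
  t=2: active resources = [], total = 0
  t=3: active resources = [], total = 0
  t=4: active resources = [5], total = 5
  t=5: active resources = [3, 5], total = 8
  t=6: active resources = [3, 5], total = 8
  t=7: active resources = [3, 5, 6], total = 14
  t=8: active resources = [3, 6], total = 9
Peak resource demand = 14

14


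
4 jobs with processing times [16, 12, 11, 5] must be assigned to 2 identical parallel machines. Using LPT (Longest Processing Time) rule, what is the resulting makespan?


Sort jobs in decreasing order (LPT): [16, 12, 11, 5]
Assign each job to the least loaded machine:
  Machine 1: jobs [16, 5], load = 21
  Machine 2: jobs [12, 11], load = 23
Makespan = max load = 23

23


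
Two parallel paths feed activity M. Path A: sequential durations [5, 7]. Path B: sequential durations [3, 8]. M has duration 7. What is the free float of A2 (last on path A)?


ES(A2) = sum of predecessors on chain A = 5
EF(A2) = ES + duration = 5 + 7 = 12
Successor of A2 is M. ES(M) = max(sum(A), sum(B)) = max(12, 11) = 12
Free float = ES(successor) - EF(current) = 12 - 12 = 0

0


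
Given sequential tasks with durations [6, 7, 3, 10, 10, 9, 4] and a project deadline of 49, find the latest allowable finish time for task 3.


LF(activity 3) = deadline - sum of successor durations
Successors: activities 4 through 7 with durations [10, 10, 9, 4]
Sum of successor durations = 33
LF = 49 - 33 = 16

16


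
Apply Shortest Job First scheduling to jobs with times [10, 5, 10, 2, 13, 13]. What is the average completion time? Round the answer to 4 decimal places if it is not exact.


SJF order (ascending): [2, 5, 10, 10, 13, 13]
Completion times:
  Job 1: burst=2, C=2
  Job 2: burst=5, C=7
  Job 3: burst=10, C=17
  Job 4: burst=10, C=27
  Job 5: burst=13, C=40
  Job 6: burst=13, C=53
Average completion = 146/6 = 24.3333

24.3333


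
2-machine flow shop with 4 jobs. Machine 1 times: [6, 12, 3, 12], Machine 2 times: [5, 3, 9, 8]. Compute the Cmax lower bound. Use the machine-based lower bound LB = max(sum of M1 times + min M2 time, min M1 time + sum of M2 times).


LB1 = sum(M1 times) + min(M2 times) = 33 + 3 = 36
LB2 = min(M1 times) + sum(M2 times) = 3 + 25 = 28
Lower bound = max(LB1, LB2) = max(36, 28) = 36

36


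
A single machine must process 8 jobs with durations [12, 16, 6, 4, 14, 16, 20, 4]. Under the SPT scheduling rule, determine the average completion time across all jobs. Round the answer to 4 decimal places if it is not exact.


Sort jobs by processing time (SPT order): [4, 4, 6, 12, 14, 16, 16, 20]
Compute completion times sequentially:
  Job 1: processing = 4, completes at 4
  Job 2: processing = 4, completes at 8
  Job 3: processing = 6, completes at 14
  Job 4: processing = 12, completes at 26
  Job 5: processing = 14, completes at 40
  Job 6: processing = 16, completes at 56
  Job 7: processing = 16, completes at 72
  Job 8: processing = 20, completes at 92
Sum of completion times = 312
Average completion time = 312/8 = 39.0

39.0


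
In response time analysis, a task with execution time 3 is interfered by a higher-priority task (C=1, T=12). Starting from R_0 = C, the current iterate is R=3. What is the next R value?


R_next = C + ceil(R_prev / T_hp) * C_hp
ceil(3 / 12) = ceil(0.25) = 1
Interference = 1 * 1 = 1
R_next = 3 + 1 = 4

4


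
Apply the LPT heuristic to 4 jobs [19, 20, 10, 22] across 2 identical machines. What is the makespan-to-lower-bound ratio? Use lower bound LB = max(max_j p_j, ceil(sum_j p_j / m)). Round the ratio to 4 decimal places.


LPT order: [22, 20, 19, 10]
Machine loads after assignment: [32, 39]
LPT makespan = 39
Lower bound = max(max_job, ceil(total/2)) = max(22, 36) = 36
Ratio = 39 / 36 = 1.0833

1.0833


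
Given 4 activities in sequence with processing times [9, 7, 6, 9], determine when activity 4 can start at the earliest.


Activity 4 starts after activities 1 through 3 complete.
Predecessor durations: [9, 7, 6]
ES = 9 + 7 + 6 = 22

22


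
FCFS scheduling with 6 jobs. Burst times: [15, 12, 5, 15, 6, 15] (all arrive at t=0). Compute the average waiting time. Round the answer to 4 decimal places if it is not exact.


FCFS order (as given): [15, 12, 5, 15, 6, 15]
Waiting times:
  Job 1: wait = 0
  Job 2: wait = 15
  Job 3: wait = 27
  Job 4: wait = 32
  Job 5: wait = 47
  Job 6: wait = 53
Sum of waiting times = 174
Average waiting time = 174/6 = 29.0

29.0


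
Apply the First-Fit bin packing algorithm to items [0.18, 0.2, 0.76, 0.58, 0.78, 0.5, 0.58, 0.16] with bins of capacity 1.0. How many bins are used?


Place items sequentially using First-Fit:
  Item 0.18 -> new Bin 1
  Item 0.2 -> Bin 1 (now 0.38)
  Item 0.76 -> new Bin 2
  Item 0.58 -> Bin 1 (now 0.96)
  Item 0.78 -> new Bin 3
  Item 0.5 -> new Bin 4
  Item 0.58 -> new Bin 5
  Item 0.16 -> Bin 2 (now 0.92)
Total bins used = 5

5


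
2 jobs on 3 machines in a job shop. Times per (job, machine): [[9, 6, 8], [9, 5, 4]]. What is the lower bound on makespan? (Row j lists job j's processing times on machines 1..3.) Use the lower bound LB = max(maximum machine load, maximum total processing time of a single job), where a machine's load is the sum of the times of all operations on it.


Machine loads:
  Machine 1: 9 + 9 = 18
  Machine 2: 6 + 5 = 11
  Machine 3: 8 + 4 = 12
Max machine load = 18
Job totals:
  Job 1: 23
  Job 2: 18
Max job total = 23
Lower bound = max(18, 23) = 23

23


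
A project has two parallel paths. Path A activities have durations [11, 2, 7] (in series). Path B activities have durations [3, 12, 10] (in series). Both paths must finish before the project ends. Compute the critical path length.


Path A total = 11 + 2 + 7 = 20
Path B total = 3 + 12 + 10 = 25
Critical path = longest path = max(20, 25) = 25

25


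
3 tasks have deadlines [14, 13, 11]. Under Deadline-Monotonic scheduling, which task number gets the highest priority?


Sort tasks by relative deadline (ascending):
  Task 3: deadline = 11
  Task 2: deadline = 13
  Task 1: deadline = 14
Priority order (highest first): [3, 2, 1]
Highest priority task = 3

3


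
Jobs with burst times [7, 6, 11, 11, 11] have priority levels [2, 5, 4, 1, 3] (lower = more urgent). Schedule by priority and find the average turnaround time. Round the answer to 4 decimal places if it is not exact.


Sort by priority (ascending = highest first):
Order: [(1, 11), (2, 7), (3, 11), (4, 11), (5, 6)]
Completion times:
  Priority 1, burst=11, C=11
  Priority 2, burst=7, C=18
  Priority 3, burst=11, C=29
  Priority 4, burst=11, C=40
  Priority 5, burst=6, C=46
Average turnaround = 144/5 = 28.8

28.8


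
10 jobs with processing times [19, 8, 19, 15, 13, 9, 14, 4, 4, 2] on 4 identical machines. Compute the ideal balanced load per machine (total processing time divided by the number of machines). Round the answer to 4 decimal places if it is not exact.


Total processing time = 19 + 8 + 19 + 15 + 13 + 9 + 14 + 4 + 4 + 2 = 107
Number of machines = 4
Ideal balanced load = 107 / 4 = 26.75

26.75


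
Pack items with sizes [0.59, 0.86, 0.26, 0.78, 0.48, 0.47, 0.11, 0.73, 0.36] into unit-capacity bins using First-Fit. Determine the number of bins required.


Place items sequentially using First-Fit:
  Item 0.59 -> new Bin 1
  Item 0.86 -> new Bin 2
  Item 0.26 -> Bin 1 (now 0.85)
  Item 0.78 -> new Bin 3
  Item 0.48 -> new Bin 4
  Item 0.47 -> Bin 4 (now 0.95)
  Item 0.11 -> Bin 1 (now 0.96)
  Item 0.73 -> new Bin 5
  Item 0.36 -> new Bin 6
Total bins used = 6

6


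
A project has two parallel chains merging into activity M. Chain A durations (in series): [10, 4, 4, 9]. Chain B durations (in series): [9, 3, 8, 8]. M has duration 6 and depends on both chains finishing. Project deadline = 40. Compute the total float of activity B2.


Forward pass: ES(B2) = sum of predecessors on chain B = 9
EF = ES + duration = 9 + 3 = 12
Backward pass: LF(M) = deadline = 40; LS(M) = 40 - 6 = 34
LF(B2) = LS(M) - sum(successors on chain B) = 34 - 16 = 18
LS = LF - duration = 18 - 3 = 15
Total float = LS - ES = 15 - 9 = 6

6


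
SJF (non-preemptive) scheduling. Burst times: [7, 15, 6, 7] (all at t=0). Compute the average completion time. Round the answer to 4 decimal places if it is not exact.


SJF order (ascending): [6, 7, 7, 15]
Completion times:
  Job 1: burst=6, C=6
  Job 2: burst=7, C=13
  Job 3: burst=7, C=20
  Job 4: burst=15, C=35
Average completion = 74/4 = 18.5

18.5


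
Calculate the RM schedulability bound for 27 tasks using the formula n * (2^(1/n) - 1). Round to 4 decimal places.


Compute 2^(1/27) = 1.0260044847
Subtract 1: 1.0260044847 - 1 = 0.0260044847
Multiply by n: 27 * 0.0260044847 = 0.7021210869
Round to 4 dp: 0.7021

0.7021


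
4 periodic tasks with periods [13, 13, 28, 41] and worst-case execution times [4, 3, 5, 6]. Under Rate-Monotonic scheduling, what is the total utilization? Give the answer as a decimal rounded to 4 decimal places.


Compute individual utilizations (exact fractions):
  Task 1: C/T = 4/13 (approx. 0.3077)
  Task 2: C/T = 3/13 (approx. 0.2308)
  Task 3: C/T = 5/28 (approx. 0.1786)
  Task 4: C/T = 6/41 (approx. 0.1463)
Total utilization U = 4/13 + 3/13 + 5/28 + 6/41 = 12885/14924
Rounded to 4 decimal places: U = 0.8634
RM (Liu & Layland) bound for 4 tasks = 0.756828; compare with U = 12885/14924 (approx. 0.863374)
bound < U <= 1, so the RM sufficient condition is not met (inconclusive; an exact test such as response-time analysis is needed).

0.8634


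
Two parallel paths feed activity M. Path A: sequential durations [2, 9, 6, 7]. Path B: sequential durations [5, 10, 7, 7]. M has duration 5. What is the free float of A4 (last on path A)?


ES(A4) = sum of predecessors on chain A = 17
EF(A4) = ES + duration = 17 + 7 = 24
Successor of A4 is M. ES(M) = max(sum(A), sum(B)) = max(24, 29) = 29
Free float = ES(successor) - EF(current) = 29 - 24 = 5

5


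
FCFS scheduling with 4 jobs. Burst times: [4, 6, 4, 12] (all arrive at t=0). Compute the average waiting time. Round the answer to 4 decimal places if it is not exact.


FCFS order (as given): [4, 6, 4, 12]
Waiting times:
  Job 1: wait = 0
  Job 2: wait = 4
  Job 3: wait = 10
  Job 4: wait = 14
Sum of waiting times = 28
Average waiting time = 28/4 = 7.0

7.0


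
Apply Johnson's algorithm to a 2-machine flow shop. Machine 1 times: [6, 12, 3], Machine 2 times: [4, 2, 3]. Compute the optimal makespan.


Apply Johnson's rule:
  Group 1 (a <= b): [(3, 3, 3)]
  Group 2 (a > b): [(1, 6, 4), (2, 12, 2)]
Optimal job order: [3, 1, 2]
Schedule:
  Job 3: M1 done at 3, M2 done at 6
  Job 1: M1 done at 9, M2 done at 13
  Job 2: M1 done at 21, M2 done at 23
Makespan = 23

23


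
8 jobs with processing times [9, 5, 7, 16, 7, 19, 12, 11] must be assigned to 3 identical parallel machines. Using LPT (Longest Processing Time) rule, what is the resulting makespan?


Sort jobs in decreasing order (LPT): [19, 16, 12, 11, 9, 7, 7, 5]
Assign each job to the least loaded machine:
  Machine 1: jobs [19, 7], load = 26
  Machine 2: jobs [16, 9, 5], load = 30
  Machine 3: jobs [12, 11, 7], load = 30
Makespan = max load = 30

30


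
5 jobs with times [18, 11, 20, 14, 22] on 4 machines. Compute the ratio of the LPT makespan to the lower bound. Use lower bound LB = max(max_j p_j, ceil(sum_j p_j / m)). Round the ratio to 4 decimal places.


LPT order: [22, 20, 18, 14, 11]
Machine loads after assignment: [22, 20, 18, 25]
LPT makespan = 25
Lower bound = max(max_job, ceil(total/4)) = max(22, 22) = 22
Ratio = 25 / 22 = 1.1364

1.1364


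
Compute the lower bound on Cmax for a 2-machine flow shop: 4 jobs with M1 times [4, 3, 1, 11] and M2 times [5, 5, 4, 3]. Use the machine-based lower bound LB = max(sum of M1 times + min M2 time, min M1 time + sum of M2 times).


LB1 = sum(M1 times) + min(M2 times) = 19 + 3 = 22
LB2 = min(M1 times) + sum(M2 times) = 1 + 17 = 18
Lower bound = max(LB1, LB2) = max(22, 18) = 22

22


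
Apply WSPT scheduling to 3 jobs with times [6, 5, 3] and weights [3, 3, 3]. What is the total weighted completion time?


Compute p/w ratios and sort ascending (WSPT): [(3, 3), (5, 3), (6, 3)]
Compute weighted completion times:
  Job (p=3,w=3): C=3, w*C=3*3=9
  Job (p=5,w=3): C=8, w*C=3*8=24
  Job (p=6,w=3): C=14, w*C=3*14=42
Total weighted completion time = 75

75


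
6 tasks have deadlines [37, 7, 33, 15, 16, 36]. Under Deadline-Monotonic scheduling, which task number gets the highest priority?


Sort tasks by relative deadline (ascending):
  Task 2: deadline = 7
  Task 4: deadline = 15
  Task 5: deadline = 16
  Task 3: deadline = 33
  Task 6: deadline = 36
  Task 1: deadline = 37
Priority order (highest first): [2, 4, 5, 3, 6, 1]
Highest priority task = 2

2


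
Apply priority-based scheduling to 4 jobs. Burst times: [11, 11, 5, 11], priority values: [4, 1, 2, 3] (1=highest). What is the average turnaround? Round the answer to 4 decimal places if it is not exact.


Sort by priority (ascending = highest first):
Order: [(1, 11), (2, 5), (3, 11), (4, 11)]
Completion times:
  Priority 1, burst=11, C=11
  Priority 2, burst=5, C=16
  Priority 3, burst=11, C=27
  Priority 4, burst=11, C=38
Average turnaround = 92/4 = 23.0

23.0


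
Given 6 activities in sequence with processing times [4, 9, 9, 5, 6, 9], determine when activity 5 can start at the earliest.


Activity 5 starts after activities 1 through 4 complete.
Predecessor durations: [4, 9, 9, 5]
ES = 4 + 9 + 9 + 5 = 27

27


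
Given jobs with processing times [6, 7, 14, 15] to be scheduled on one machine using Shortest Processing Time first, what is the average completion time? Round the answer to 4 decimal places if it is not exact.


Sort jobs by processing time (SPT order): [6, 7, 14, 15]
Compute completion times sequentially:
  Job 1: processing = 6, completes at 6
  Job 2: processing = 7, completes at 13
  Job 3: processing = 14, completes at 27
  Job 4: processing = 15, completes at 42
Sum of completion times = 88
Average completion time = 88/4 = 22.0

22.0


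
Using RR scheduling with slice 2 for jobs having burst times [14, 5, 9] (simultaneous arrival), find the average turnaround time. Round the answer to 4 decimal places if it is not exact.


Time quantum = 2
Execution trace:
  J1 runs 2 units, time = 2
  J2 runs 2 units, time = 4
  J3 runs 2 units, time = 6
  J1 runs 2 units, time = 8
  J2 runs 2 units, time = 10
  J3 runs 2 units, time = 12
  J1 runs 2 units, time = 14
  J2 runs 1 units, time = 15
  J3 runs 2 units, time = 17
  J1 runs 2 units, time = 19
  J3 runs 2 units, time = 21
  J1 runs 2 units, time = 23
  J3 runs 1 units, time = 24
  J1 runs 2 units, time = 26
  J1 runs 2 units, time = 28
Finish times: [28, 15, 24]
Average turnaround = 67/3 = 22.3333

22.3333


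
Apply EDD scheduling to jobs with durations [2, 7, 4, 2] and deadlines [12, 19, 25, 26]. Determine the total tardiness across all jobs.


Sort by due date (EDD order): [(2, 12), (7, 19), (4, 25), (2, 26)]
Compute completion times and tardiness:
  Job 1: p=2, d=12, C=2, tardiness=max(0,2-12)=0
  Job 2: p=7, d=19, C=9, tardiness=max(0,9-19)=0
  Job 3: p=4, d=25, C=13, tardiness=max(0,13-25)=0
  Job 4: p=2, d=26, C=15, tardiness=max(0,15-26)=0
Total tardiness = 0

0


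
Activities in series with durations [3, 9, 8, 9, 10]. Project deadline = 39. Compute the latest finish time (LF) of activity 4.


LF(activity 4) = deadline - sum of successor durations
Successors: activities 5 through 5 with durations [10]
Sum of successor durations = 10
LF = 39 - 10 = 29

29


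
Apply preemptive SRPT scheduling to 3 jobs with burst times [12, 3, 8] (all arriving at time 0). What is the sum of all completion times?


Since all jobs arrive at t=0, SRPT equals SPT ordering.
SPT order: [3, 8, 12]
Completion times:
  Job 1: p=3, C=3
  Job 2: p=8, C=11
  Job 3: p=12, C=23
Total completion time = 3 + 11 + 23 = 37

37


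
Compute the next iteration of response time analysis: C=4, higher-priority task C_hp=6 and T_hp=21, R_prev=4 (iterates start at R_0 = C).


R_next = C + ceil(R_prev / T_hp) * C_hp
ceil(4 / 21) = ceil(0.1905) = 1
Interference = 1 * 6 = 6
R_next = 4 + 6 = 10

10


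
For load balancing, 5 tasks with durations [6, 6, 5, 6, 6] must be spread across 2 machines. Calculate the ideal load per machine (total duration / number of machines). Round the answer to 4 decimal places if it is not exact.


Total processing time = 6 + 6 + 5 + 6 + 6 = 29
Number of machines = 2
Ideal balanced load = 29 / 2 = 14.5

14.5


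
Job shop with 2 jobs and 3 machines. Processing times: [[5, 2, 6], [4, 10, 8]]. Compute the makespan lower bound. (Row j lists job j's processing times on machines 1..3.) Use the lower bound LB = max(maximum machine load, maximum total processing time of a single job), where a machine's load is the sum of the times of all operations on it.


Machine loads:
  Machine 1: 5 + 4 = 9
  Machine 2: 2 + 10 = 12
  Machine 3: 6 + 8 = 14
Max machine load = 14
Job totals:
  Job 1: 13
  Job 2: 22
Max job total = 22
Lower bound = max(14, 22) = 22

22
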